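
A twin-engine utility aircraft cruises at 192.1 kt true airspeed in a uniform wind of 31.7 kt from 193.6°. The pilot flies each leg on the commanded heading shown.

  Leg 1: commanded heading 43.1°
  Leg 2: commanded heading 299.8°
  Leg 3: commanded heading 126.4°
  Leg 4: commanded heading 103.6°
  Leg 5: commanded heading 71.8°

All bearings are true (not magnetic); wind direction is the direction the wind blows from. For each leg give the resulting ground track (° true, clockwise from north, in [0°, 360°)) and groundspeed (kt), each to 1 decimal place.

Leg 1: track=39.0°, groundspeed=220.2 kt
Leg 2: track=308.4°, groundspeed=203.2 kt
Leg 3: track=117.2°, groundspeed=182.2 kt
Leg 4: track=94.2°, groundspeed=194.7 kt
Leg 5: track=64.4°, groundspeed=210.5 kt

Leg 1: heading 43.1°; drift -4.1° → track 39.0°, groundspeed 220.2 kt
Leg 2: heading 299.8°; drift +8.6° → track 308.4°, groundspeed 203.2 kt
Leg 3: heading 126.4°; drift -9.2° → track 117.2°, groundspeed 182.2 kt
Leg 4: heading 103.6°; drift -9.4° → track 94.2°, groundspeed 194.7 kt
Leg 5: heading 71.8°; drift -7.4° → track 64.4°, groundspeed 210.5 kt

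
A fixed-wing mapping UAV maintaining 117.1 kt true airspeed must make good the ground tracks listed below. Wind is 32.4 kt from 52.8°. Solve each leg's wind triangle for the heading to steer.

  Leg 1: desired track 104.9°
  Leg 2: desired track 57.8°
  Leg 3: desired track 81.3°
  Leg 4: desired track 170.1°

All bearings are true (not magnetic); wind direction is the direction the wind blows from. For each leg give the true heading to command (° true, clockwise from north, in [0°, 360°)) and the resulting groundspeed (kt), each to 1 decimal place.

Leg 1: desired track 104.9°; wind correction -12.6° → command heading 92.3°, groundspeed 94.4 kt
Leg 2: desired track 57.8°; wind correction -1.4° → command heading 56.4°, groundspeed 84.8 kt
Leg 3: desired track 81.3°; wind correction -7.6° → command heading 73.7°, groundspeed 87.6 kt
Leg 4: desired track 170.1°; wind correction -14.2° → command heading 155.9°, groundspeed 128.4 kt

Leg 1: heading=92.3°, groundspeed=94.4 kt
Leg 2: heading=56.4°, groundspeed=84.8 kt
Leg 3: heading=73.7°, groundspeed=87.6 kt
Leg 4: heading=155.9°, groundspeed=128.4 kt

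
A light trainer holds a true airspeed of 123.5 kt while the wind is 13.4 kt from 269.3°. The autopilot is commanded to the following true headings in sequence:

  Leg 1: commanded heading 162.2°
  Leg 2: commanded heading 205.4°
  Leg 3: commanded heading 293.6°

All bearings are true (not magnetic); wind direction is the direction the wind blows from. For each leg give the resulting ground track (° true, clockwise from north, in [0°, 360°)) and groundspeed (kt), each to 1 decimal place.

Leg 1: heading 162.2°; drift -5.7° → track 156.5°, groundspeed 128.1 kt
Leg 2: heading 205.4°; drift -5.8° → track 199.6°, groundspeed 118.2 kt
Leg 3: heading 293.6°; drift +2.8° → track 296.4°, groundspeed 111.4 kt

Leg 1: track=156.5°, groundspeed=128.1 kt
Leg 2: track=199.6°, groundspeed=118.2 kt
Leg 3: track=296.4°, groundspeed=111.4 kt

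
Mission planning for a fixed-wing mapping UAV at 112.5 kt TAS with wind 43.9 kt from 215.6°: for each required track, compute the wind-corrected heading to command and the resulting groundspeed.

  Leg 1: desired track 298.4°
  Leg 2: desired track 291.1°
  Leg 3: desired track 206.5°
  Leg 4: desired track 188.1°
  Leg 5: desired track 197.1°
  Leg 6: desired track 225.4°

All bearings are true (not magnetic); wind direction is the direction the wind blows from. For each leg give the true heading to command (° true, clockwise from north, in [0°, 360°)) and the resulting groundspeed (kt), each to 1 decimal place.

Leg 1: desired track 298.4°; wind correction -22.8° → command heading 275.6°, groundspeed 98.2 kt
Leg 2: desired track 291.1°; wind correction -22.2° → command heading 268.9°, groundspeed 93.2 kt
Leg 3: desired track 206.5°; wind correction +3.5° → command heading 210.0°, groundspeed 68.9 kt
Leg 4: desired track 188.1°; wind correction +10.4° → command heading 198.5°, groundspeed 71.7 kt
Leg 5: desired track 197.1°; wind correction +7.1° → command heading 204.2°, groundspeed 70.0 kt
Leg 6: desired track 225.4°; wind correction -3.8° → command heading 221.6°, groundspeed 69.0 kt

Leg 1: heading=275.6°, groundspeed=98.2 kt
Leg 2: heading=268.9°, groundspeed=93.2 kt
Leg 3: heading=210.0°, groundspeed=68.9 kt
Leg 4: heading=198.5°, groundspeed=71.7 kt
Leg 5: heading=204.2°, groundspeed=70.0 kt
Leg 6: heading=221.6°, groundspeed=69.0 kt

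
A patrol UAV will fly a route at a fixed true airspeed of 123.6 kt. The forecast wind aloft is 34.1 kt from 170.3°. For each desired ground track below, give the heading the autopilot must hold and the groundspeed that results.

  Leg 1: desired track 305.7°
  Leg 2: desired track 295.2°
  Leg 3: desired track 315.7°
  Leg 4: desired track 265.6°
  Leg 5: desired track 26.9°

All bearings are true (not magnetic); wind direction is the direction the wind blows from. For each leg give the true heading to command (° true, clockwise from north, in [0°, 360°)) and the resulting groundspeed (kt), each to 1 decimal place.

Leg 1: desired track 305.7°; wind correction -11.2° → command heading 294.5°, groundspeed 145.5 kt
Leg 2: desired track 295.2°; wind correction -13.1° → command heading 282.1°, groundspeed 139.9 kt
Leg 3: desired track 315.7°; wind correction -9.0° → command heading 306.7°, groundspeed 150.1 kt
Leg 4: desired track 265.6°; wind correction -15.9° → command heading 249.7°, groundspeed 122.0 kt
Leg 5: desired track 26.9°; wind correction +9.5° → command heading 36.4°, groundspeed 149.3 kt

Leg 1: heading=294.5°, groundspeed=145.5 kt
Leg 2: heading=282.1°, groundspeed=139.9 kt
Leg 3: heading=306.7°, groundspeed=150.1 kt
Leg 4: heading=249.7°, groundspeed=122.0 kt
Leg 5: heading=36.4°, groundspeed=149.3 kt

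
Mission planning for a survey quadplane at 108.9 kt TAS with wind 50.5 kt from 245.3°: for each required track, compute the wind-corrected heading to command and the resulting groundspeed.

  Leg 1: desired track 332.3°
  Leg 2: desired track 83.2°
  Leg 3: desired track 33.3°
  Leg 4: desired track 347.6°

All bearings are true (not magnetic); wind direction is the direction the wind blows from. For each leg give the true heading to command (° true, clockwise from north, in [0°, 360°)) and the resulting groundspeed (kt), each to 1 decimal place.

Leg 1: heading=304.7°, groundspeed=93.9 kt
Leg 2: heading=91.4°, groundspeed=155.8 kt
Leg 3: heading=19.1°, groundspeed=148.4 kt
Leg 4: heading=320.7°, groundspeed=107.8 kt

Leg 1: desired track 332.3°; wind correction -27.6° → command heading 304.7°, groundspeed 93.9 kt
Leg 2: desired track 83.2°; wind correction +8.2° → command heading 91.4°, groundspeed 155.8 kt
Leg 3: desired track 33.3°; wind correction -14.2° → command heading 19.1°, groundspeed 148.4 kt
Leg 4: desired track 347.6°; wind correction -26.9° → command heading 320.7°, groundspeed 107.8 kt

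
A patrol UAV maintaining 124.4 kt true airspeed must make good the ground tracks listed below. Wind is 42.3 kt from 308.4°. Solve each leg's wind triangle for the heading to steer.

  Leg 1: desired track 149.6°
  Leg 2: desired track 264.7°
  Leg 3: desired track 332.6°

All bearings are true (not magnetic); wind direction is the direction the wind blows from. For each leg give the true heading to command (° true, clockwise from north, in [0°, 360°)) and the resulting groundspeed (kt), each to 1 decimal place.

Leg 1: desired track 149.6°; wind correction +7.1° → command heading 156.7°, groundspeed 162.9 kt
Leg 2: desired track 264.7°; wind correction +13.6° → command heading 278.3°, groundspeed 90.3 kt
Leg 3: desired track 332.6°; wind correction -8.0° → command heading 324.6°, groundspeed 84.6 kt

Leg 1: heading=156.7°, groundspeed=162.9 kt
Leg 2: heading=278.3°, groundspeed=90.3 kt
Leg 3: heading=324.6°, groundspeed=84.6 kt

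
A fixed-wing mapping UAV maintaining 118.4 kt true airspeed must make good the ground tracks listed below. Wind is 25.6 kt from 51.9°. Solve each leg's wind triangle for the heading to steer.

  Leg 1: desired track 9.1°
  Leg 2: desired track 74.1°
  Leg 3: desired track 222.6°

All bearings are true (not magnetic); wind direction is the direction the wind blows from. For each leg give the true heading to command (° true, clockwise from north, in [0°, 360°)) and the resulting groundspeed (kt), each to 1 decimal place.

Leg 1: heading=17.5°, groundspeed=98.3 kt
Leg 2: heading=69.4°, groundspeed=94.3 kt
Leg 3: heading=220.6°, groundspeed=143.6 kt

Leg 1: desired track 9.1°; wind correction +8.4° → command heading 17.5°, groundspeed 98.3 kt
Leg 2: desired track 74.1°; wind correction -4.7° → command heading 69.4°, groundspeed 94.3 kt
Leg 3: desired track 222.6°; wind correction -2.0° → command heading 220.6°, groundspeed 143.6 kt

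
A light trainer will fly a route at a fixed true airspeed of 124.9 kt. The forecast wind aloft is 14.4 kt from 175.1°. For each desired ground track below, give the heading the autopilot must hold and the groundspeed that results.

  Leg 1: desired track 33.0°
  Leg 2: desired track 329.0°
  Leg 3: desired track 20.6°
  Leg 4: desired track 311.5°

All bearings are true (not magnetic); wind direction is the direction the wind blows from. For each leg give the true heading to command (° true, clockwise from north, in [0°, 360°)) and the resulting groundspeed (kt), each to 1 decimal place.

Leg 1: heading=37.1°, groundspeed=135.9 kt
Leg 2: heading=326.1°, groundspeed=137.7 kt
Leg 3: heading=23.4°, groundspeed=137.7 kt
Leg 4: heading=306.9°, groundspeed=134.9 kt

Leg 1: desired track 33.0°; wind correction +4.1° → command heading 37.1°, groundspeed 135.9 kt
Leg 2: desired track 329.0°; wind correction -2.9° → command heading 326.1°, groundspeed 137.7 kt
Leg 3: desired track 20.6°; wind correction +2.8° → command heading 23.4°, groundspeed 137.7 kt
Leg 4: desired track 311.5°; wind correction -4.6° → command heading 306.9°, groundspeed 134.9 kt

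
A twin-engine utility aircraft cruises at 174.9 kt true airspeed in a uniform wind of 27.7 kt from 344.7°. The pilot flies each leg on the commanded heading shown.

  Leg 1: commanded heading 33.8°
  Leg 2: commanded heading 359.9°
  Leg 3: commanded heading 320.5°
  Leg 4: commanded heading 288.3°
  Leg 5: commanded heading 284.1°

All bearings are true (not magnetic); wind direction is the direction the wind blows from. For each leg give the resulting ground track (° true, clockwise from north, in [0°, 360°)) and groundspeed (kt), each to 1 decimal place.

Leg 1: heading 33.8°; drift +7.6° → track 41.4°, groundspeed 158.2 kt
Leg 2: heading 359.9°; drift +2.8° → track 2.7°, groundspeed 148.3 kt
Leg 3: heading 320.5°; drift -4.3° → track 316.2°, groundspeed 150.1 kt
Leg 4: heading 288.3°; drift -8.2° → track 280.1°, groundspeed 161.2 kt
Leg 5: heading 284.1°; drift -8.5° → track 275.6°, groundspeed 163.1 kt

Leg 1: track=41.4°, groundspeed=158.2 kt
Leg 2: track=2.7°, groundspeed=148.3 kt
Leg 3: track=316.2°, groundspeed=150.1 kt
Leg 4: track=280.1°, groundspeed=161.2 kt
Leg 5: track=275.6°, groundspeed=163.1 kt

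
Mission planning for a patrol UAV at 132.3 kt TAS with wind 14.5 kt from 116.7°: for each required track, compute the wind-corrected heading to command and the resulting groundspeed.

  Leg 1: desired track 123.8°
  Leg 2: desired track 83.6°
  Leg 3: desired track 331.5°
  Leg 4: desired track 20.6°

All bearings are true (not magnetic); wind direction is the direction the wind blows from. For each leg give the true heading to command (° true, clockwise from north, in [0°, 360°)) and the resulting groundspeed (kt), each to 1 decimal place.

Leg 1: heading=123.0°, groundspeed=117.9 kt
Leg 2: heading=87.0°, groundspeed=119.9 kt
Leg 3: heading=335.1°, groundspeed=143.9 kt
Leg 4: heading=26.9°, groundspeed=133.1 kt

Leg 1: desired track 123.8°; wind correction -0.8° → command heading 123.0°, groundspeed 117.9 kt
Leg 2: desired track 83.6°; wind correction +3.4° → command heading 87.0°, groundspeed 119.9 kt
Leg 3: desired track 331.5°; wind correction +3.6° → command heading 335.1°, groundspeed 143.9 kt
Leg 4: desired track 20.6°; wind correction +6.3° → command heading 26.9°, groundspeed 133.1 kt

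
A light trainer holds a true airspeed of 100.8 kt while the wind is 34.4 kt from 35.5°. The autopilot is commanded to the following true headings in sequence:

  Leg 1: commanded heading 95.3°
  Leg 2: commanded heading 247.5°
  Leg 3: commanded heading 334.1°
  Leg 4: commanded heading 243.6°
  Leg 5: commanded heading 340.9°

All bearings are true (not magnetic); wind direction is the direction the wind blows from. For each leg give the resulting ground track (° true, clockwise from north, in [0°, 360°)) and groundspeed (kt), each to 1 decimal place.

Leg 1: track=114.9°, groundspeed=88.6 kt
Leg 2: track=239.5°, groundspeed=131.2 kt
Leg 3: track=314.4°, groundspeed=89.6 kt
Leg 4: track=236.6°, groundspeed=132.1 kt
Leg 5: track=321.8°, groundspeed=85.6 kt

Leg 1: heading 95.3°; drift +19.6° → track 114.9°, groundspeed 88.6 kt
Leg 2: heading 247.5°; drift -8.0° → track 239.5°, groundspeed 131.2 kt
Leg 3: heading 334.1°; drift -19.7° → track 314.4°, groundspeed 89.6 kt
Leg 4: heading 243.6°; drift -7.0° → track 236.6°, groundspeed 132.1 kt
Leg 5: heading 340.9°; drift -19.1° → track 321.8°, groundspeed 85.6 kt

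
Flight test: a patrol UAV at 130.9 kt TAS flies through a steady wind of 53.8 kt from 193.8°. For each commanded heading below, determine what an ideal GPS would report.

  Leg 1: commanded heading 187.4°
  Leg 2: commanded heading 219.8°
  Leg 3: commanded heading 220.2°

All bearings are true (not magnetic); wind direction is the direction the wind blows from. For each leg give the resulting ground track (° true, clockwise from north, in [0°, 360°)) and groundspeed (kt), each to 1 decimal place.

Leg 1: heading 187.4°; drift -4.4° → track 183.0°, groundspeed 77.7 kt
Leg 2: heading 219.8°; drift +15.9° → track 235.7°, groundspeed 85.8 kt
Leg 3: heading 220.2°; drift +16.1° → track 236.3°, groundspeed 86.1 kt

Leg 1: track=183.0°, groundspeed=77.7 kt
Leg 2: track=235.7°, groundspeed=85.8 kt
Leg 3: track=236.3°, groundspeed=86.1 kt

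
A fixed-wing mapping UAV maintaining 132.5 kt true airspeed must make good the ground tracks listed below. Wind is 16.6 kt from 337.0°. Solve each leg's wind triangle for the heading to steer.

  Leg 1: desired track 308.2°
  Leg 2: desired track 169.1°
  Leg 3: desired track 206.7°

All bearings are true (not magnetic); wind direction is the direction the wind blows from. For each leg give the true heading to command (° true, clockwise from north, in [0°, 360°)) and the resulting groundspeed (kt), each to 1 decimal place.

Leg 1: desired track 308.2°; wind correction +3.5° → command heading 311.7°, groundspeed 117.7 kt
Leg 2: desired track 169.1°; wind correction +1.5° → command heading 170.6°, groundspeed 148.7 kt
Leg 3: desired track 206.7°; wind correction +5.5° → command heading 212.2°, groundspeed 142.6 kt

Leg 1: heading=311.7°, groundspeed=117.7 kt
Leg 2: heading=170.6°, groundspeed=148.7 kt
Leg 3: heading=212.2°, groundspeed=142.6 kt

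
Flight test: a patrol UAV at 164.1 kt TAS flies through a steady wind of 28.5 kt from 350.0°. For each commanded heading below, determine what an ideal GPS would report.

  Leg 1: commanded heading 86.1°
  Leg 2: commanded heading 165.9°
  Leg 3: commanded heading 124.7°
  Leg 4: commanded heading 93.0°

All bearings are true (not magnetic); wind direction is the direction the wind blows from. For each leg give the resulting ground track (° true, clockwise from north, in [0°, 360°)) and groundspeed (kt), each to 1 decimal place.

Leg 1: heading 86.1°; drift +9.6° → track 95.7°, groundspeed 169.5 kt
Leg 2: heading 165.9°; drift +0.6° → track 166.5°, groundspeed 192.5 kt
Leg 3: heading 124.7°; drift +6.3° → track 131.0°, groundspeed 185.3 kt
Leg 4: heading 93.0°; drift +9.3° → track 102.3°, groundspeed 172.8 kt

Leg 1: track=95.7°, groundspeed=169.5 kt
Leg 2: track=166.5°, groundspeed=192.5 kt
Leg 3: track=131.0°, groundspeed=185.3 kt
Leg 4: track=102.3°, groundspeed=172.8 kt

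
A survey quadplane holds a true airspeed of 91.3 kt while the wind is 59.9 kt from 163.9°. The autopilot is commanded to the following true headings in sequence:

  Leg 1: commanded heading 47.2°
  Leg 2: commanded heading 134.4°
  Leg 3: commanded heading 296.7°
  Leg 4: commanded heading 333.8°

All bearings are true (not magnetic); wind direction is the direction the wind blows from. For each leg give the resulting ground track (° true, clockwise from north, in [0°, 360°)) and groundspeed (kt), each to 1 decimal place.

Leg 1: track=22.8°, groundspeed=129.8 kt
Leg 2: track=97.4°, groundspeed=49.0 kt
Leg 3: track=315.1°, groundspeed=139.1 kt
Leg 4: track=337.8°, groundspeed=150.6 kt

Leg 1: heading 47.2°; drift -24.4° → track 22.8°, groundspeed 129.8 kt
Leg 2: heading 134.4°; drift -37.0° → track 97.4°, groundspeed 49.0 kt
Leg 3: heading 296.7°; drift +18.4° → track 315.1°, groundspeed 139.1 kt
Leg 4: heading 333.8°; drift +4.0° → track 337.8°, groundspeed 150.6 kt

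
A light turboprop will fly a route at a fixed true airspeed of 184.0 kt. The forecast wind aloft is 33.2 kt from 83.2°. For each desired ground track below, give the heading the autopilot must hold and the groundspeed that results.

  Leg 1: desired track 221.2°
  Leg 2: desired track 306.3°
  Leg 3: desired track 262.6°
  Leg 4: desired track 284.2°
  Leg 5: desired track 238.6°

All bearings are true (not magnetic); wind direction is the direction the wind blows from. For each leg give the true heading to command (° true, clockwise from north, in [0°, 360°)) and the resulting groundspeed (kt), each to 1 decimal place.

Leg 1: heading=214.3°, groundspeed=207.3 kt
Leg 2: heading=313.4°, groundspeed=206.8 kt
Leg 3: heading=262.5°, groundspeed=217.2 kt
Leg 4: heading=287.9°, groundspeed=214.6 kt
Leg 5: heading=234.3°, groundspeed=213.7 kt

Leg 1: desired track 221.2°; wind correction -6.9° → command heading 214.3°, groundspeed 207.3 kt
Leg 2: desired track 306.3°; wind correction +7.1° → command heading 313.4°, groundspeed 206.8 kt
Leg 3: desired track 262.6°; wind correction -0.1° → command heading 262.5°, groundspeed 217.2 kt
Leg 4: desired track 284.2°; wind correction +3.7° → command heading 287.9°, groundspeed 214.6 kt
Leg 5: desired track 238.6°; wind correction -4.3° → command heading 234.3°, groundspeed 213.7 kt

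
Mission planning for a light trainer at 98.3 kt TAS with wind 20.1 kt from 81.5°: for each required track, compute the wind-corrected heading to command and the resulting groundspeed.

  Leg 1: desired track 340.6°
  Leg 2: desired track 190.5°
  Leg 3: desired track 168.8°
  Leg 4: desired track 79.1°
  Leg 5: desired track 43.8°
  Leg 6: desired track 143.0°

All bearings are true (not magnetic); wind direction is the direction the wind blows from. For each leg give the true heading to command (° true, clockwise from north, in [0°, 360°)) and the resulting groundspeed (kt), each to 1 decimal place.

Leg 1: heading=352.2°, groundspeed=100.1 kt
Leg 2: heading=179.4°, groundspeed=103.0 kt
Leg 3: heading=157.0°, groundspeed=95.3 kt
Leg 4: heading=79.6°, groundspeed=78.2 kt
Leg 5: heading=51.0°, groundspeed=81.6 kt
Leg 6: heading=132.6°, groundspeed=87.1 kt

Leg 1: desired track 340.6°; wind correction +11.6° → command heading 352.2°, groundspeed 100.1 kt
Leg 2: desired track 190.5°; wind correction -11.1° → command heading 179.4°, groundspeed 103.0 kt
Leg 3: desired track 168.8°; wind correction -11.8° → command heading 157.0°, groundspeed 95.3 kt
Leg 4: desired track 79.1°; wind correction +0.5° → command heading 79.6°, groundspeed 78.2 kt
Leg 5: desired track 43.8°; wind correction +7.2° → command heading 51.0°, groundspeed 81.6 kt
Leg 6: desired track 143.0°; wind correction -10.4° → command heading 132.6°, groundspeed 87.1 kt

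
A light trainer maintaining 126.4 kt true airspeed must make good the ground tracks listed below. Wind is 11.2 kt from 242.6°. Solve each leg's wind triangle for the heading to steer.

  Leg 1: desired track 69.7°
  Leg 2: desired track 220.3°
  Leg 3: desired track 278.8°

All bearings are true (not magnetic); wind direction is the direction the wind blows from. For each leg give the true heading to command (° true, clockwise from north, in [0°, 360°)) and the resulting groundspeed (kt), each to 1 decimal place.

Leg 1: heading=70.3°, groundspeed=137.5 kt
Leg 2: heading=222.2°, groundspeed=116.0 kt
Leg 3: heading=275.8°, groundspeed=117.2 kt

Leg 1: desired track 69.7°; wind correction +0.6° → command heading 70.3°, groundspeed 137.5 kt
Leg 2: desired track 220.3°; wind correction +1.9° → command heading 222.2°, groundspeed 116.0 kt
Leg 3: desired track 278.8°; wind correction -3.0° → command heading 275.8°, groundspeed 117.2 kt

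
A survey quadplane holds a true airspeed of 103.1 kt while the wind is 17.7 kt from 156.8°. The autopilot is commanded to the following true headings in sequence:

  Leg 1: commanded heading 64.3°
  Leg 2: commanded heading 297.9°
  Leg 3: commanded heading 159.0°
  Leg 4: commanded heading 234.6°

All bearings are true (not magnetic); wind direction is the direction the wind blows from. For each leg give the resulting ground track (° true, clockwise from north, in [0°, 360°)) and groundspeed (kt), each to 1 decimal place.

Leg 1: track=54.6°, groundspeed=105.4 kt
Leg 2: track=303.3°, groundspeed=117.4 kt
Leg 3: track=159.5°, groundspeed=85.4 kt
Leg 4: track=244.5°, groundspeed=100.9 kt

Leg 1: heading 64.3°; drift -9.7° → track 54.6°, groundspeed 105.4 kt
Leg 2: heading 297.9°; drift +5.4° → track 303.3°, groundspeed 117.4 kt
Leg 3: heading 159.0°; drift +0.5° → track 159.5°, groundspeed 85.4 kt
Leg 4: heading 234.6°; drift +9.9° → track 244.5°, groundspeed 100.9 kt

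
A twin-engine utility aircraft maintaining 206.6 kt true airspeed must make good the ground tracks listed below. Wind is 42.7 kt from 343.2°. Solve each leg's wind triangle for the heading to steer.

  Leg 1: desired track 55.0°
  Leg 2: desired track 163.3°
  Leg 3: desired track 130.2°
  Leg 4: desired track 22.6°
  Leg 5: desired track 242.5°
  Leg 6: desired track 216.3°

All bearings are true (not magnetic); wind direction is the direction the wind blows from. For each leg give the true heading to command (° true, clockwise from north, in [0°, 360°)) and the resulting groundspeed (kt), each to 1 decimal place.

Leg 1: desired track 55.0°; wind correction -11.3° → command heading 43.7°, groundspeed 189.2 kt
Leg 2: desired track 163.3°; wind correction +0.0° → command heading 163.3°, groundspeed 249.3 kt
Leg 3: desired track 130.2°; wind correction -6.5° → command heading 123.7°, groundspeed 241.1 kt
Leg 4: desired track 22.6°; wind correction -7.5° → command heading 15.1°, groundspeed 171.8 kt
Leg 5: desired track 242.5°; wind correction +11.7° → command heading 254.2°, groundspeed 210.2 kt
Leg 6: desired track 216.3°; wind correction +9.5° → command heading 225.8°, groundspeed 229.4 kt

Leg 1: heading=43.7°, groundspeed=189.2 kt
Leg 2: heading=163.3°, groundspeed=249.3 kt
Leg 3: heading=123.7°, groundspeed=241.1 kt
Leg 4: heading=15.1°, groundspeed=171.8 kt
Leg 5: heading=254.2°, groundspeed=210.2 kt
Leg 6: heading=225.8°, groundspeed=229.4 kt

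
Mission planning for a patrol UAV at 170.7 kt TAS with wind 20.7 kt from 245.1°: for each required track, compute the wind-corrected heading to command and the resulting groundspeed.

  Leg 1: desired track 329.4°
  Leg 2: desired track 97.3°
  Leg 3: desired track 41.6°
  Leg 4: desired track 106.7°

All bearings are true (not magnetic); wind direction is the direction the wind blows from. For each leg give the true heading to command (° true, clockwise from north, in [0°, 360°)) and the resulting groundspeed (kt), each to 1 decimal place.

Leg 1: heading=322.5°, groundspeed=167.4 kt
Leg 2: heading=101.0°, groundspeed=187.9 kt
Leg 3: heading=38.8°, groundspeed=189.5 kt
Leg 4: heading=111.3°, groundspeed=185.6 kt

Leg 1: desired track 329.4°; wind correction -6.9° → command heading 322.5°, groundspeed 167.4 kt
Leg 2: desired track 97.3°; wind correction +3.7° → command heading 101.0°, groundspeed 187.9 kt
Leg 3: desired track 41.6°; wind correction -2.8° → command heading 38.8°, groundspeed 189.5 kt
Leg 4: desired track 106.7°; wind correction +4.6° → command heading 111.3°, groundspeed 185.6 kt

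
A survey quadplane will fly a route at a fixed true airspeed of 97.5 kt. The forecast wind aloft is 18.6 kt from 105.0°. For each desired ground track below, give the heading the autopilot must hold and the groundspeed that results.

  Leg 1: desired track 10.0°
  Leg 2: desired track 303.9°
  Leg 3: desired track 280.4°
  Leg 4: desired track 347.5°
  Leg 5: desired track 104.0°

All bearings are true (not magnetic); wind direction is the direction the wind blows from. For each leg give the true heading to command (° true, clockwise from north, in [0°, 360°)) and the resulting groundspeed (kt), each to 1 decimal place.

Leg 1: heading=21.0°, groundspeed=97.3 kt
Leg 2: heading=307.4°, groundspeed=114.9 kt
Leg 3: heading=279.5°, groundspeed=116.0 kt
Leg 4: heading=357.2°, groundspeed=104.7 kt
Leg 5: heading=104.2°, groundspeed=78.9 kt

Leg 1: desired track 10.0°; wind correction +11.0° → command heading 21.0°, groundspeed 97.3 kt
Leg 2: desired track 303.9°; wind correction +3.5° → command heading 307.4°, groundspeed 114.9 kt
Leg 3: desired track 280.4°; wind correction -0.9° → command heading 279.5°, groundspeed 116.0 kt
Leg 4: desired track 347.5°; wind correction +9.7° → command heading 357.2°, groundspeed 104.7 kt
Leg 5: desired track 104.0°; wind correction +0.2° → command heading 104.2°, groundspeed 78.9 kt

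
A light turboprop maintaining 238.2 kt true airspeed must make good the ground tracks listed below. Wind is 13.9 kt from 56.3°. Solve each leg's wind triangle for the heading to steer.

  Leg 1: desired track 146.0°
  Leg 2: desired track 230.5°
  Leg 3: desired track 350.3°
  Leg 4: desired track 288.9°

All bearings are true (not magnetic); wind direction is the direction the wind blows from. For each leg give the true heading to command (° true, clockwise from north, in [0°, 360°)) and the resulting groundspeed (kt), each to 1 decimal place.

Leg 1: desired track 146.0°; wind correction -3.3° → command heading 142.7°, groundspeed 237.7 kt
Leg 2: desired track 230.5°; wind correction -0.3° → command heading 230.2°, groundspeed 252.0 kt
Leg 3: desired track 350.3°; wind correction +3.1° → command heading 353.4°, groundspeed 232.2 kt
Leg 4: desired track 288.9°; wind correction +2.7° → command heading 291.6°, groundspeed 246.4 kt

Leg 1: heading=142.7°, groundspeed=237.7 kt
Leg 2: heading=230.2°, groundspeed=252.0 kt
Leg 3: heading=353.4°, groundspeed=232.2 kt
Leg 4: heading=291.6°, groundspeed=246.4 kt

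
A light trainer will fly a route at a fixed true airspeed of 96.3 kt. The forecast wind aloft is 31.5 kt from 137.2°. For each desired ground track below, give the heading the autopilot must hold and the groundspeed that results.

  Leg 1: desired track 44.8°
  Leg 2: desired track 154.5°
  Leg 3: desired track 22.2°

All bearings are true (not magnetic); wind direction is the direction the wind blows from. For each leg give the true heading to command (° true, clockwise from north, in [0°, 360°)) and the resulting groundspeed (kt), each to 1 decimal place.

Leg 1: heading=63.9°, groundspeed=92.3 kt
Leg 2: heading=148.9°, groundspeed=65.8 kt
Leg 3: heading=39.4°, groundspeed=105.3 kt

Leg 1: desired track 44.8°; wind correction +19.1° → command heading 63.9°, groundspeed 92.3 kt
Leg 2: desired track 154.5°; wind correction -5.6° → command heading 148.9°, groundspeed 65.8 kt
Leg 3: desired track 22.2°; wind correction +17.2° → command heading 39.4°, groundspeed 105.3 kt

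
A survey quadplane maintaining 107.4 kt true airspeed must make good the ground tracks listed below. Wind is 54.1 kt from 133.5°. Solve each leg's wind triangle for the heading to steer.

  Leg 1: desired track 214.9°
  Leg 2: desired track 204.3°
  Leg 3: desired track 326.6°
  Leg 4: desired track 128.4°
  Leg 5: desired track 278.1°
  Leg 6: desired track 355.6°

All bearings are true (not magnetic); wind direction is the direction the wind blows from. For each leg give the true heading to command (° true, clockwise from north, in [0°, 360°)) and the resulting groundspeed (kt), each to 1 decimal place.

Leg 1: desired track 214.9°; wind correction -29.9° → command heading 185.0°, groundspeed 85.0 kt
Leg 2: desired track 204.3°; wind correction -28.4° → command heading 175.9°, groundspeed 76.7 kt
Leg 3: desired track 326.6°; wind correction +6.6° → command heading 333.2°, groundspeed 159.4 kt
Leg 4: desired track 128.4°; wind correction +2.6° → command heading 131.0°, groundspeed 53.4 kt
Leg 5: desired track 278.1°; wind correction -17.0° → command heading 261.1°, groundspeed 146.8 kt
Leg 6: desired track 355.6°; wind correction +19.7° → command heading 15.3°, groundspeed 141.2 kt

Leg 1: heading=185.0°, groundspeed=85.0 kt
Leg 2: heading=175.9°, groundspeed=76.7 kt
Leg 3: heading=333.2°, groundspeed=159.4 kt
Leg 4: heading=131.0°, groundspeed=53.4 kt
Leg 5: heading=261.1°, groundspeed=146.8 kt
Leg 6: heading=15.3°, groundspeed=141.2 kt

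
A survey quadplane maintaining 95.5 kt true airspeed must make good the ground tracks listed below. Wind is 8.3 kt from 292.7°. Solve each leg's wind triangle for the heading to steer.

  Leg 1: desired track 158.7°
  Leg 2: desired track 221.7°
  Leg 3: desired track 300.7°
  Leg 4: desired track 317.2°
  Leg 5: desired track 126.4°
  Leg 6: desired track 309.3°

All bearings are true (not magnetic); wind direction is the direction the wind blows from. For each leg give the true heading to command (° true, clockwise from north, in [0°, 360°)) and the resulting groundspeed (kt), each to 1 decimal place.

Leg 1: heading=162.3°, groundspeed=101.1 kt
Leg 2: heading=226.4°, groundspeed=92.5 kt
Leg 3: heading=300.0°, groundspeed=87.3 kt
Leg 4: heading=315.1°, groundspeed=87.9 kt
Leg 5: heading=127.6°, groundspeed=103.5 kt
Leg 6: heading=307.9°, groundspeed=87.5 kt

Leg 1: desired track 158.7°; wind correction +3.6° → command heading 162.3°, groundspeed 101.1 kt
Leg 2: desired track 221.7°; wind correction +4.7° → command heading 226.4°, groundspeed 92.5 kt
Leg 3: desired track 300.7°; wind correction -0.7° → command heading 300.0°, groundspeed 87.3 kt
Leg 4: desired track 317.2°; wind correction -2.1° → command heading 315.1°, groundspeed 87.9 kt
Leg 5: desired track 126.4°; wind correction +1.2° → command heading 127.6°, groundspeed 103.5 kt
Leg 6: desired track 309.3°; wind correction -1.4° → command heading 307.9°, groundspeed 87.5 kt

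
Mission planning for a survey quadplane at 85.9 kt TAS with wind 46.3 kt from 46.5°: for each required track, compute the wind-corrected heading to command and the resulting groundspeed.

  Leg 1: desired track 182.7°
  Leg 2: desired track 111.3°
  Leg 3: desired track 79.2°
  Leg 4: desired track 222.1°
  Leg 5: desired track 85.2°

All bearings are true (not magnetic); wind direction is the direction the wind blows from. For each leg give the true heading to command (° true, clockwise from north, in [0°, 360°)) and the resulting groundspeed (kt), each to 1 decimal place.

Leg 1: desired track 182.7°; wind correction -21.9° → command heading 160.8°, groundspeed 113.1 kt
Leg 2: desired track 111.3°; wind correction -29.2° → command heading 82.1°, groundspeed 55.3 kt
Leg 3: desired track 79.2°; wind correction -16.9° → command heading 62.3°, groundspeed 43.2 kt
Leg 4: desired track 222.1°; wind correction -2.4° → command heading 219.7°, groundspeed 132.0 kt
Leg 5: desired track 85.2°; wind correction -19.7° → command heading 65.5°, groundspeed 44.7 kt

Leg 1: heading=160.8°, groundspeed=113.1 kt
Leg 2: heading=82.1°, groundspeed=55.3 kt
Leg 3: heading=62.3°, groundspeed=43.2 kt
Leg 4: heading=219.7°, groundspeed=132.0 kt
Leg 5: heading=65.5°, groundspeed=44.7 kt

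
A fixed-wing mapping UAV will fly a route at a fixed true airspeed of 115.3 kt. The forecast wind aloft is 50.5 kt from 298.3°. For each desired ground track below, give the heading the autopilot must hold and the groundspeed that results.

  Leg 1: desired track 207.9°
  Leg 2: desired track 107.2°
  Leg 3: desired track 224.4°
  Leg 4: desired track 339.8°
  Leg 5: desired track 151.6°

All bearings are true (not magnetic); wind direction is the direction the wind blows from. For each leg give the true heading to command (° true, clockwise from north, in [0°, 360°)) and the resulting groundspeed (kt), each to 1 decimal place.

Leg 1: heading=233.9°, groundspeed=104.0 kt
Leg 2: heading=102.4°, groundspeed=164.4 kt
Leg 3: heading=249.3°, groundspeed=90.6 kt
Leg 4: heading=322.9°, groundspeed=72.5 kt
Leg 5: heading=165.5°, groundspeed=154.1 kt

Leg 1: desired track 207.9°; wind correction +26.0° → command heading 233.9°, groundspeed 104.0 kt
Leg 2: desired track 107.2°; wind correction -4.8° → command heading 102.4°, groundspeed 164.4 kt
Leg 3: desired track 224.4°; wind correction +24.9° → command heading 249.3°, groundspeed 90.6 kt
Leg 4: desired track 339.8°; wind correction -16.9° → command heading 322.9°, groundspeed 72.5 kt
Leg 5: desired track 151.6°; wind correction +13.9° → command heading 165.5°, groundspeed 154.1 kt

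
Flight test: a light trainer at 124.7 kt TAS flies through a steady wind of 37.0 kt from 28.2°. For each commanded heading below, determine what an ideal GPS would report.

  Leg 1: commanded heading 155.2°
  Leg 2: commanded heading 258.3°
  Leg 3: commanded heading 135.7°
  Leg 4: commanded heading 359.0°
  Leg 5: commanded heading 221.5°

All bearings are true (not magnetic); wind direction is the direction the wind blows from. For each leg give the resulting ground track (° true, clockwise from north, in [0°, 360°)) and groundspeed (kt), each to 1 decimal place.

Leg 1: heading 155.2°; drift +11.4° → track 166.6°, groundspeed 149.9 kt
Leg 2: heading 258.3°; drift -10.8° → track 247.5°, groundspeed 151.1 kt
Leg 3: heading 135.7°; drift +14.6° → track 150.3°, groundspeed 140.3 kt
Leg 4: heading 359.0°; drift -11.1° → track 347.9°, groundspeed 94.1 kt
Leg 5: heading 221.5°; drift -3.0° → track 218.5°, groundspeed 160.9 kt

Leg 1: track=166.6°, groundspeed=149.9 kt
Leg 2: track=247.5°, groundspeed=151.1 kt
Leg 3: track=150.3°, groundspeed=140.3 kt
Leg 4: track=347.9°, groundspeed=94.1 kt
Leg 5: track=218.5°, groundspeed=160.9 kt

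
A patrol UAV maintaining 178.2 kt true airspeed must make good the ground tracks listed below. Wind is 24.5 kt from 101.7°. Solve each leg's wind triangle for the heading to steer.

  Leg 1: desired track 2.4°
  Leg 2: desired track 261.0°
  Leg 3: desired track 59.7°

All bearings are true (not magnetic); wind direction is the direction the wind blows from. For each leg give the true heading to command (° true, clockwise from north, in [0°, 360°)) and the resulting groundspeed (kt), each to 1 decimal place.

Leg 1: heading=10.2°, groundspeed=180.5 kt
Leg 2: heading=258.2°, groundspeed=200.9 kt
Leg 3: heading=65.0°, groundspeed=159.2 kt

Leg 1: desired track 2.4°; wind correction +7.8° → command heading 10.2°, groundspeed 180.5 kt
Leg 2: desired track 261.0°; wind correction -2.8° → command heading 258.2°, groundspeed 200.9 kt
Leg 3: desired track 59.7°; wind correction +5.3° → command heading 65.0°, groundspeed 159.2 kt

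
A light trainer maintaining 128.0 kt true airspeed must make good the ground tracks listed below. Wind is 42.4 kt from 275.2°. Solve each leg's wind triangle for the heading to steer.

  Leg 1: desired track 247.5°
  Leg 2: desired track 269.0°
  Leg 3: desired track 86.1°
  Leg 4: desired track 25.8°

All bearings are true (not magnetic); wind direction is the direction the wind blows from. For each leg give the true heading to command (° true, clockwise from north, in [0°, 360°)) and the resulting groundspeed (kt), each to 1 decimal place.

Leg 1: heading=256.4°, groundspeed=88.9 kt
Leg 2: heading=271.1°, groundspeed=85.8 kt
Leg 3: heading=83.1°, groundspeed=169.7 kt
Leg 4: heading=7.7°, groundspeed=136.6 kt

Leg 1: desired track 247.5°; wind correction +8.9° → command heading 256.4°, groundspeed 88.9 kt
Leg 2: desired track 269.0°; wind correction +2.1° → command heading 271.1°, groundspeed 85.8 kt
Leg 3: desired track 86.1°; wind correction -3.0° → command heading 83.1°, groundspeed 169.7 kt
Leg 4: desired track 25.8°; wind correction -18.1° → command heading 7.7°, groundspeed 136.6 kt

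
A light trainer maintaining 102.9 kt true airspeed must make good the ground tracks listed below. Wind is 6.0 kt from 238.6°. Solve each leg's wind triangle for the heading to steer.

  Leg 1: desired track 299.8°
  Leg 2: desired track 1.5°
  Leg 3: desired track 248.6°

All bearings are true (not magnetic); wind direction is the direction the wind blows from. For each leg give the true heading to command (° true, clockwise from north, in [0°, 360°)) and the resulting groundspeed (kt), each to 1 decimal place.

Leg 1: desired track 299.8°; wind correction -2.9° → command heading 296.9°, groundspeed 99.9 kt
Leg 2: desired track 1.5°; wind correction -2.8° → command heading 358.7°, groundspeed 106.0 kt
Leg 3: desired track 248.6°; wind correction -0.6° → command heading 248.0°, groundspeed 97.0 kt

Leg 1: heading=296.9°, groundspeed=99.9 kt
Leg 2: heading=358.7°, groundspeed=106.0 kt
Leg 3: heading=248.0°, groundspeed=97.0 kt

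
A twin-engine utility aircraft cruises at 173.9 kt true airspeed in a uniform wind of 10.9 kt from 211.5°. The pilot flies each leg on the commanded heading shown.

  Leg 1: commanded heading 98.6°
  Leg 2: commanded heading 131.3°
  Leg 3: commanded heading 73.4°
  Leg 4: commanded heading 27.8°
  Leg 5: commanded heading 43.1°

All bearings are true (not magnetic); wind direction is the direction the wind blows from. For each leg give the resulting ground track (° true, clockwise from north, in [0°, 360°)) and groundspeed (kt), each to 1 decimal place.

Leg 1: heading 98.6°; drift -3.2° → track 95.4°, groundspeed 178.4 kt
Leg 2: heading 131.3°; drift -3.6° → track 127.7°, groundspeed 172.4 kt
Leg 3: heading 73.4°; drift -2.3° → track 71.1°, groundspeed 182.2 kt
Leg 4: heading 27.8°; drift +0.2° → track 28.0°, groundspeed 184.8 kt
Leg 5: heading 43.1°; drift -0.7° → track 42.4°, groundspeed 184.6 kt

Leg 1: track=95.4°, groundspeed=178.4 kt
Leg 2: track=127.7°, groundspeed=172.4 kt
Leg 3: track=71.1°, groundspeed=182.2 kt
Leg 4: track=28.0°, groundspeed=184.8 kt
Leg 5: track=42.4°, groundspeed=184.6 kt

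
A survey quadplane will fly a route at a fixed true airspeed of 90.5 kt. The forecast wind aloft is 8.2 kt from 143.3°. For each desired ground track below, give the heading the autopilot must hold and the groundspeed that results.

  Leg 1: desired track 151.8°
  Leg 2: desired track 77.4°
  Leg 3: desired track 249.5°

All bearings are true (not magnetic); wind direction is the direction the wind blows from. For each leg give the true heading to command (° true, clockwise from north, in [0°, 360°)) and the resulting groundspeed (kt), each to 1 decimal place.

Leg 1: heading=151.0°, groundspeed=82.4 kt
Leg 2: heading=82.1°, groundspeed=86.8 kt
Leg 3: heading=244.5°, groundspeed=92.4 kt

Leg 1: desired track 151.8°; wind correction -0.8° → command heading 151.0°, groundspeed 82.4 kt
Leg 2: desired track 77.4°; wind correction +4.7° → command heading 82.1°, groundspeed 86.8 kt
Leg 3: desired track 249.5°; wind correction -5.0° → command heading 244.5°, groundspeed 92.4 kt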